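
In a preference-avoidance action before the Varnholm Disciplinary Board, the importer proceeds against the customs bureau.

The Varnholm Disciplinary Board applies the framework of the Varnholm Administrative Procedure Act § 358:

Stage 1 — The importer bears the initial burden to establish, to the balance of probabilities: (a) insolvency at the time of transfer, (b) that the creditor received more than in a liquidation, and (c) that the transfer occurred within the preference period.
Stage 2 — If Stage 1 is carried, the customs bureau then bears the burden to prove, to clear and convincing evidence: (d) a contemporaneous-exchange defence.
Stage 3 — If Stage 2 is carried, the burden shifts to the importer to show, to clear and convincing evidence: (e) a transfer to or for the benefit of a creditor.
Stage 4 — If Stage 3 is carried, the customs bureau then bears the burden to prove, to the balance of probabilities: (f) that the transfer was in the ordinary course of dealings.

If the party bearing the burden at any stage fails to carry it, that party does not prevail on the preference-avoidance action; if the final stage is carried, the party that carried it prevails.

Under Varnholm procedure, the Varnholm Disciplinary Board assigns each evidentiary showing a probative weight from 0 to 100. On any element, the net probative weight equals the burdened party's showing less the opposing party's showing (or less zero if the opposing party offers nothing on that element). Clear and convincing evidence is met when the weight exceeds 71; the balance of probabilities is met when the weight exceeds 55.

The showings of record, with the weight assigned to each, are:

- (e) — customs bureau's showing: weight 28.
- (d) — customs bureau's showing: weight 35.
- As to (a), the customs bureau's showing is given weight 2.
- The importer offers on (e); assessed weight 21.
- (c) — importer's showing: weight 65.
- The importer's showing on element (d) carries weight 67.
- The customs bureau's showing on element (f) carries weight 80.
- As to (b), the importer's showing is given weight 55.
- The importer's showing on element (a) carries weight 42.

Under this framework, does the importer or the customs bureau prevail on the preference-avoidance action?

Stage 1 (importer, the balance of probabilities, weight exceeds 55): (a) net 42−2=40 ≤ 55 — fails; (b) 55 ≤ 55 — fails; (c) 65 > 55 — meets.
  Not every element is met, so the importer fails to carry Stage 1.
The analysis ends at Stage 1; the customs bureau prevails.

customs bureau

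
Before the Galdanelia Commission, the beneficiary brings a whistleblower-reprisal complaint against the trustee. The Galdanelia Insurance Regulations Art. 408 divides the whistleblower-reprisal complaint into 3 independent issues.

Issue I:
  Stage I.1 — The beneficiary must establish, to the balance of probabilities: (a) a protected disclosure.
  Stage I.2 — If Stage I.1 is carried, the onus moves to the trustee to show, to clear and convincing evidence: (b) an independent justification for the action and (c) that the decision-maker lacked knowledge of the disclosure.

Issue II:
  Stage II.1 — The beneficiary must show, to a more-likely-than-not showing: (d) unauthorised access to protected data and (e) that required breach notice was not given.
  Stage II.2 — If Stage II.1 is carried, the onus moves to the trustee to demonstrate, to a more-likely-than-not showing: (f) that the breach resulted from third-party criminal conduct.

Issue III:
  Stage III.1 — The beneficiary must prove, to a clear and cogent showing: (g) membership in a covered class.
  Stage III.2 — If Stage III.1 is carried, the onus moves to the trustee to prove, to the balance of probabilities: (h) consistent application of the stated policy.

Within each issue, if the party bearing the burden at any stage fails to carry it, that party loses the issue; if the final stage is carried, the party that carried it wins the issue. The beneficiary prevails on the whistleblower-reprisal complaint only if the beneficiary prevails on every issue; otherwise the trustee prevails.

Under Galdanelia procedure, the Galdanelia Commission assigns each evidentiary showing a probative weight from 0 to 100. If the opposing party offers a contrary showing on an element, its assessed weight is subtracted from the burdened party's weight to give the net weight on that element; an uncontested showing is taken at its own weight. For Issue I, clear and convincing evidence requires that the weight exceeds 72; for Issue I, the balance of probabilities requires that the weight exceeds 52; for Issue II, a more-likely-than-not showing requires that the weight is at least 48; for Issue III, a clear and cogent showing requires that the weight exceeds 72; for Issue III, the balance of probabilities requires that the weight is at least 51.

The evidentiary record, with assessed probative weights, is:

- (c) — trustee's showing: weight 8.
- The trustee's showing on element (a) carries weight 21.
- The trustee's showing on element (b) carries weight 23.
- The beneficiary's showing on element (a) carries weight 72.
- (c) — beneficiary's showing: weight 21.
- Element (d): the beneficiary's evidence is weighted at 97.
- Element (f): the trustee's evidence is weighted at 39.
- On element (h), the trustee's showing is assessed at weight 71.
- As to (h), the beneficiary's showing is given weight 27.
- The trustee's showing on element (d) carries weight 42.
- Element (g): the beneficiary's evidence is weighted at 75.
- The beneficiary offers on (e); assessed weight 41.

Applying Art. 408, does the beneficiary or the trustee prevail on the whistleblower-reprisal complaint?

— Issue I —
At Stage I.1 the beneficiary must meet the balance of probabilities (weight exceeds 52): on (a) the weight is 72 less the opposing 21 gives net 51, which does not exceed 52, so (a) does not meet the standard.
  The beneficiary does not carry Stage I.1.
So the trustee prevails on this issue.
— Issue II —
Stage II.1 — burden on beneficiary; standard: a more-likely-than-not showing (weight is at least 48).
    (d): 97 − 42 = 55 ≥ 48 [met]
    (e): 41 < 48 [not met]
  Stage II.1 not carried; the beneficiary fails its burden.
The analysis ends at Stage II.1; the trustee prevails on this issue.
— Issue III —
Stage III.1 — burden on beneficiary; standard: a clear and cogent showing (weight exceeds 72).
    (g): 75 > 72 [met]
  All elements met. The burden passes to the trustee.
Stage III.2 — burden on trustee; standard: the balance of probabilities (weight is at least 51).
    (h): 71 − 27 = 44 < 51 [not met]
  Stage III.2 not carried; the trustee fails its burden.
The beneficiary prevails on this issue.
Per-issue: Issue I → trustee; Issue II → trustee; Issue III → beneficiary. The beneficiary must prevail on every issue; overall, the trustee prevails.

trustee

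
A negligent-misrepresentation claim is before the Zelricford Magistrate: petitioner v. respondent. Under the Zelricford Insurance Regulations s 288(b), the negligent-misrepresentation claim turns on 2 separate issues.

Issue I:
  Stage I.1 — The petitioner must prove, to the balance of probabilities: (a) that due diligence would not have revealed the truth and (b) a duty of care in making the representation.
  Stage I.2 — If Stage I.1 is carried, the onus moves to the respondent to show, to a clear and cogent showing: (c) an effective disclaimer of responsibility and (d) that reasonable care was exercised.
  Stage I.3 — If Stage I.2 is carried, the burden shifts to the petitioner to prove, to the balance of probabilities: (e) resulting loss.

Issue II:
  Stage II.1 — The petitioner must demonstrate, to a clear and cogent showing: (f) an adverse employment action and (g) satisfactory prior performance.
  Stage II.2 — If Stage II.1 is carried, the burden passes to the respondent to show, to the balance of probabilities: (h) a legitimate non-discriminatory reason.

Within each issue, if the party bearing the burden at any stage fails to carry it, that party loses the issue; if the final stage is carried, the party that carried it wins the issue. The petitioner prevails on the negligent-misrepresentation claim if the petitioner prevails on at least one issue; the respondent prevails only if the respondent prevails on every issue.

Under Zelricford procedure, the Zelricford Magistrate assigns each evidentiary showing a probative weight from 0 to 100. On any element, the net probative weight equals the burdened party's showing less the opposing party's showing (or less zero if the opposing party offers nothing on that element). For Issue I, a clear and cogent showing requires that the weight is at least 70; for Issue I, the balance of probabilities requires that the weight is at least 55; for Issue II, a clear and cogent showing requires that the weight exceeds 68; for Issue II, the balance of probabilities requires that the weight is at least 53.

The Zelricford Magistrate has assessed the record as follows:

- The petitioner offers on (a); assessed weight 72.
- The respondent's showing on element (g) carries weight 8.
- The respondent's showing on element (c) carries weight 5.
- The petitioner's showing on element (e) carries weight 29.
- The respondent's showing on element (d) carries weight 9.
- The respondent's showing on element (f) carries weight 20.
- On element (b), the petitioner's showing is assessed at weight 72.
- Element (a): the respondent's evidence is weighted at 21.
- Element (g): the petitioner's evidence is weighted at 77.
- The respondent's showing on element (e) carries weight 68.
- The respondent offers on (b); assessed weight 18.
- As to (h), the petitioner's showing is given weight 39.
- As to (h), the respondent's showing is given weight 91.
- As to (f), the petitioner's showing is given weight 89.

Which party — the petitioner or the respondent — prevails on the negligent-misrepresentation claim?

— Issue I —
At Stage I.1 the petitioner must meet the balance of probabilities (weight is at least 55): on (a) the weight is 72 less the opposing 21 gives net 51, < 55, so (a) does not meet the standard; on (b) the weight is 72 less the opposing 18 gives net 54, which does not reach 55, so (b) does not meet the standard.
  Stage I.1 not carried; the petitioner fails its burden.
So the respondent prevails on this issue.
— Issue II —
Stage II.1 — burden on petitioner; standard: a clear and cogent showing (weight exceeds 68).
    (f): 89 − 20 = 69 > 68 [met]
    (g): 77 − 8 = 69 > 68 [met]
  All elements met. The burden passes to the respondent.
Stage II.2 — burden on respondent; standard: the balance of probabilities (weight is at least 53).
    (h): 91 − 39 = 52 < 53 [not met]
  Stage II.2 not carried; the respondent fails its burden.
The analysis ends at Stage II.2; the petitioner prevails on this issue.
Per-issue: Issue I → respondent; Issue II → petitioner. The petitioner must prevail on at least one issue; overall, the petitioner prevails.

petitioner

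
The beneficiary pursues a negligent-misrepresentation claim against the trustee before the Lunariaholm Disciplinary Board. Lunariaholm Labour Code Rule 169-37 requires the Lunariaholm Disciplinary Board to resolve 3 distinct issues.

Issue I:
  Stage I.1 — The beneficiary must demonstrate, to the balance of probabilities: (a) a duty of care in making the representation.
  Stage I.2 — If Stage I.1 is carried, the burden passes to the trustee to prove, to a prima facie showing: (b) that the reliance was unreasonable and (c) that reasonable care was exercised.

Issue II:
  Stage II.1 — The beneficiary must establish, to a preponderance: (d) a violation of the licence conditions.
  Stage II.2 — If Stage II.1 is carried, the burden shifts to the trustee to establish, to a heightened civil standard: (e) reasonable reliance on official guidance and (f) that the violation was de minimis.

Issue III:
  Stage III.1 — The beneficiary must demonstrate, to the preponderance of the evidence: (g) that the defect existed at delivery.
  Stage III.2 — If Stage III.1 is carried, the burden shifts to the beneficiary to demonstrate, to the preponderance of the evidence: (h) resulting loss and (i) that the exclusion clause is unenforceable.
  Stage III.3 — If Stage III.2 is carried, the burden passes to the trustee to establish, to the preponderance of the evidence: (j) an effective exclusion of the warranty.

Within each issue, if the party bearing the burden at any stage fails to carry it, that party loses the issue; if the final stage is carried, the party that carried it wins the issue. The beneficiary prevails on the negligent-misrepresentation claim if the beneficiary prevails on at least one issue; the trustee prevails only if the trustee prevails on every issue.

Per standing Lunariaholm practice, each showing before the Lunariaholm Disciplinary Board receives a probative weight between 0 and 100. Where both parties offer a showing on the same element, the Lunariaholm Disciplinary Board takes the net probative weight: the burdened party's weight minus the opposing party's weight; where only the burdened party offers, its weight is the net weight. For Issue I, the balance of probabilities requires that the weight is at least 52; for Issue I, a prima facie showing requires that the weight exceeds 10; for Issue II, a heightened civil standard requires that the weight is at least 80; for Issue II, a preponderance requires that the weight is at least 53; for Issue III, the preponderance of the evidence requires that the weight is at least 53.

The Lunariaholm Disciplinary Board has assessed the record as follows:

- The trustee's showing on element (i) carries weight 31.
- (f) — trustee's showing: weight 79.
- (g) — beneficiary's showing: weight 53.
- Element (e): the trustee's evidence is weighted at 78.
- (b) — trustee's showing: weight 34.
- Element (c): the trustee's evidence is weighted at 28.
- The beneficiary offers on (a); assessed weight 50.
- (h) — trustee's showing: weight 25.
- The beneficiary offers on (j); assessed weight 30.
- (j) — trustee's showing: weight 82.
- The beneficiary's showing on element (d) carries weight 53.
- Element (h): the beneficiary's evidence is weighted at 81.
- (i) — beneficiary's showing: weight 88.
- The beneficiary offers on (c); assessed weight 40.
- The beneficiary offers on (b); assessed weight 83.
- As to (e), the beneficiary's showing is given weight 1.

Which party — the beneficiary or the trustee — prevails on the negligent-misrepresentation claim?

— Issue I —
At Stage I.1 the beneficiary must meet the balance of probabilities (weight is at least 52): on (a) the weight is 50, which does not reach 52, so (a) does not meet the standard.
  The beneficiary does not carry Stage I.1.
The analysis ends at Stage I.1; the trustee prevails on this issue.
— Issue II —
At Stage II.1 the beneficiary must meet a preponderance (weight is at least 53): on (d) the weight is 53, which does reach 53, so (d) meets the standard.
  The beneficiary carries Stage II.1; the trustee now bears the burden.
At Stage II.2 the trustee must meet a heightened civil standard (weight is at least 80): on (e) the weight is 78 less the opposing 1 gives net 77, < 80, so (e) does not meet the standard; on (f) the weight is 79, < 80, so (f) does not meet the standard.
  Not every element is met, so the trustee fails to carry Stage II.2.
The beneficiary prevails on this issue.
— Issue III —
Stage III.1 (beneficiary, the preponderance of the evidence, weight is at least 53): (g) 53 ≥ 53 — meets.
  All elements met. The beneficiary retains the burden for Stage III.2.
Stage III.2 (beneficiary, the preponderance of the evidence, weight is at least 53): (h) net 81−25=56 ≥ 53 — meets; (i) net 88−31=57 ≥ 53 — meets.
  Stage III.2 carried; the burden shifts to the trustee.
Stage III.3 (trustee, the preponderance of the evidence, weight is at least 53): (j) net 82−30=52 < 53 — fails.
  The trustee does not carry Stage III.3.
The analysis ends at Stage III.3; the beneficiary prevails on this issue.
Per-issue: Issue I → trustee; Issue II → beneficiary; Issue III → beneficiary. The beneficiary must prevail on at least one issue; overall, the beneficiary prevails.

beneficiary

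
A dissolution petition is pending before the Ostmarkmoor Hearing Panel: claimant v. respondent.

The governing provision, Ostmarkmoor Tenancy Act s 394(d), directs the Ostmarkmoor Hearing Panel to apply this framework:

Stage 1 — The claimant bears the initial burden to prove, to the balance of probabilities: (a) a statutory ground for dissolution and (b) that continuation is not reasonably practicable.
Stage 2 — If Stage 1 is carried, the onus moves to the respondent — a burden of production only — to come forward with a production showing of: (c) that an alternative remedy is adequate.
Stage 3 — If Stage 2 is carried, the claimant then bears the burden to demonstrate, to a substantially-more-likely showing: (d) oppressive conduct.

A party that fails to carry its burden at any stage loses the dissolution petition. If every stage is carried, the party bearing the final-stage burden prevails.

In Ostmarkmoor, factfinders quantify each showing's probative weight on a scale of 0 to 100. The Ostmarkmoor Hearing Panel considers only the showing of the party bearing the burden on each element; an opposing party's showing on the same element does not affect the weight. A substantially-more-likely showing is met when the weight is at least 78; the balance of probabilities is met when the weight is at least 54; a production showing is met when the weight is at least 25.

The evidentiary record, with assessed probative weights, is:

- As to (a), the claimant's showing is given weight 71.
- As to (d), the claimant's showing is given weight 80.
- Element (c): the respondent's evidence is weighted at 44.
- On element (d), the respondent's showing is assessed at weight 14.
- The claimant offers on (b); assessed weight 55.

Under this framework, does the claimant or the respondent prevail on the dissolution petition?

At Stage 1 the claimant must meet the balance of probabilities (weight is at least 54): on (a) the weight is 71, which does reach 54, so (a) meets the standard; on (b) the weight is 55, which does reach 54, so (b) meets the standard.
  All elements met. The burden passes to the respondent.
At Stage 2 the respondent must meet a production showing (weight is at least 25): on (c) the weight is 44, which does reach 25, so (c) meets the standard.
  Stage 2 is satisfied; the onus moves to the claimant.
At Stage 3 the claimant must meet a substantially-more-likely showing (weight is at least 78): on (d) the weight is 80 (the respondent's 14 is given no effect), which does reach 78, so (d) meets the standard.
  Stage 3 carried; the final stage is satisfied.
With every stage satisfied, the claimant prevails.

claimant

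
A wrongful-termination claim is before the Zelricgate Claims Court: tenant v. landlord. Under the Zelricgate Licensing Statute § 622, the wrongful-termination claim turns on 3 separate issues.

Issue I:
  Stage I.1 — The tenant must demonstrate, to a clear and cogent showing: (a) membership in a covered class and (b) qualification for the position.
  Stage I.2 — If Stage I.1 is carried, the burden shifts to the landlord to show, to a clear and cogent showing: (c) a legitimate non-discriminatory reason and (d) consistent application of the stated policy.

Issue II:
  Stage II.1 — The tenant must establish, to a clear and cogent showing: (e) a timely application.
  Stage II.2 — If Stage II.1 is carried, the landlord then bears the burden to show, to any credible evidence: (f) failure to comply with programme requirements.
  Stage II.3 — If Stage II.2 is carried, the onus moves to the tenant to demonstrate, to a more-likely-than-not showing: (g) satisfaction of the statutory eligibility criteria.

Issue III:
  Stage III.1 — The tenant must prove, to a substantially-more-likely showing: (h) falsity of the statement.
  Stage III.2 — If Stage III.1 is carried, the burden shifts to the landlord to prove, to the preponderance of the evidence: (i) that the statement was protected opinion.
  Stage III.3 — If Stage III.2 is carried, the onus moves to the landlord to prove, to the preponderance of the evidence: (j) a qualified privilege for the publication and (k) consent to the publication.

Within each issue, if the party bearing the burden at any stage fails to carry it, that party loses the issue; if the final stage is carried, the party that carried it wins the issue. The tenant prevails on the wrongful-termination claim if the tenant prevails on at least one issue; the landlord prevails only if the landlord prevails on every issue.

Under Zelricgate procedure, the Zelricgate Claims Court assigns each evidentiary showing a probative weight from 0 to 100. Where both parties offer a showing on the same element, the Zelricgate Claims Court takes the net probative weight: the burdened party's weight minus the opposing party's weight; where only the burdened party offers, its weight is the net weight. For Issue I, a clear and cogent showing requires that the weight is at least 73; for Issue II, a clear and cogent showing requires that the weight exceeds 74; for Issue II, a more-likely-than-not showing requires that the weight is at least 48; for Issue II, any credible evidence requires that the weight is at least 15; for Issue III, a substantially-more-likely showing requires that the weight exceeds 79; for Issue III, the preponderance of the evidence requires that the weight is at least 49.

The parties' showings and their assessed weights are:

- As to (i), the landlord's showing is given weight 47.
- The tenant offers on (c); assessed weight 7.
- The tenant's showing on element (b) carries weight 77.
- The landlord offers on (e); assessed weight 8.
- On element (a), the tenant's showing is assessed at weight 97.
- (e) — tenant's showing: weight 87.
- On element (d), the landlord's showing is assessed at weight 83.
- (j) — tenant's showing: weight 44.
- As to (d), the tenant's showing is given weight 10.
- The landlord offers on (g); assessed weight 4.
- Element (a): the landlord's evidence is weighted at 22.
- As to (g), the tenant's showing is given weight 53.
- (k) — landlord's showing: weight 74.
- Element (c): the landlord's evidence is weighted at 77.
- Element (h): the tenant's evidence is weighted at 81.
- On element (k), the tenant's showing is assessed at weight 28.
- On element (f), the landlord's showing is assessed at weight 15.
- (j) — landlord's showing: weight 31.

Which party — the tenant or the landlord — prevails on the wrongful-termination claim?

tenant

— Issue I —
Stage I.1 — burden on tenant; standard: a clear and cogent showing (weight is at least 73).
    (a): 97 − 22 = 75 ≥ 73 [met]
    (b): 77 ≥ 73 [met]
  Stage I.1 carried; the burden shifts to the landlord.
Stage I.2 — burden on landlord; standard: a clear and cogent showing (weight is at least 73).
    (c): 77 − 7 = 70 < 73 [not met]
    (d): 83 − 10 = 73 ≥ 73 [met]
  The landlord does not carry Stage I.2.
The analysis ends at Stage I.2; the tenant prevails on this issue.
— Issue II —
Stage II.1 — burden on tenant; standard: a clear and cogent showing (weight exceeds 74).
    (e): 87 − 8 = 79 > 74 [met]
  Stage II.1 carried; the burden shifts to the landlord.
Stage II.2 — burden on landlord; standard: any credible evidence (weight is at least 15).
    (f): 15 ≥ 15 [met]
  The landlord carries Stage II.2; the tenant now bears the burden.
Stage II.3 — burden on tenant; standard: a more-likely-than-not showing (weight is at least 48).
    (g): 53 − 4 = 49 ≥ 48 [met]
  Stage II.3 carried; the final stage is satisfied.
All stages carried — the tenant prevails on this issue.
— Issue III —
Stage III.1 (tenant, a substantially-more-likely showing, weight exceeds 79): (h) 81 > 79 — meets.
  Stage III.1 is satisfied; the onus moves to the landlord.
Stage III.2 (landlord, the preponderance of the evidence, weight is at least 49): (i) 47 < 49 — fails.
  Not every element is met, so the landlord fails to carry Stage III.2.
The analysis ends at Stage III.2; the tenant prevails on this issue.
Per-issue: Issue I → tenant; Issue II → tenant; Issue III → tenant. The tenant must prevail on at least one issue; overall, the tenant prevails.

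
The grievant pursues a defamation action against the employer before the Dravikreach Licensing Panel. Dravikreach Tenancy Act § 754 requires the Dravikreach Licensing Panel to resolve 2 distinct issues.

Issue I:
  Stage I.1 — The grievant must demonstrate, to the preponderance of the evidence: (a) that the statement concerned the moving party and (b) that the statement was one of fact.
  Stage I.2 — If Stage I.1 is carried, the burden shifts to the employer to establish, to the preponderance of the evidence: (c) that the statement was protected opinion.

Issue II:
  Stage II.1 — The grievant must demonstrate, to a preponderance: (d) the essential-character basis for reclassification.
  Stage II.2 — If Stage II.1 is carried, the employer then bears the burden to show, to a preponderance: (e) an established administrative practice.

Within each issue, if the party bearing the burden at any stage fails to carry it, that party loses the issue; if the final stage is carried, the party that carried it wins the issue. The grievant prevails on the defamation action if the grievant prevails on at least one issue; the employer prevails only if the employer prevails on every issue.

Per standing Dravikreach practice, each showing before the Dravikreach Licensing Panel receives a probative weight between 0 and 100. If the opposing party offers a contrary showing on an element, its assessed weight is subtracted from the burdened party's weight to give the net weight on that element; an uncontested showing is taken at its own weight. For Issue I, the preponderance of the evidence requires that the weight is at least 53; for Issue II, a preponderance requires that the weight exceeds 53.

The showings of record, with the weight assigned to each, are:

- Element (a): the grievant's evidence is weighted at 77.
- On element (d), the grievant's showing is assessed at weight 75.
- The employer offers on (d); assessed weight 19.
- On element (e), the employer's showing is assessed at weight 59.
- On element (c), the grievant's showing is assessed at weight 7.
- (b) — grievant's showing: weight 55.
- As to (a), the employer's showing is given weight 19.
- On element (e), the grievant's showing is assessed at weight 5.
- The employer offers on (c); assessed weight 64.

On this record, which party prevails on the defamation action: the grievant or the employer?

— Issue I —
At Stage I.1 the grievant must meet the preponderance of the evidence (weight is at least 53): on (a) the weight is 77 less the opposing 19 gives net 58, ≥ 53, so (a) meets the standard; on (b) the weight is 55, which does reach 53, so (b) meets the standard.
  Stage I.1 is satisfied; the onus moves to the employer.
At Stage I.2 the employer must meet the preponderance of the evidence (weight is at least 53): on (c) the weight is 64 less the opposing 7 gives net 57, ≥ 53, so (c) meets the standard.
  All elements met at the final stage.
All stages carried — the employer prevails on this issue.
— Issue II —
At Stage II.1 the grievant must meet a preponderance (weight exceeds 53): on (d) the weight is 75 less the opposing 19 gives net 56, which does exceed 53, so (d) meets the standard.
  Stage II.1 is satisfied; the onus moves to the employer.
At Stage II.2 the employer must meet a preponderance (weight exceeds 53): on (e) the weight is 59 less the opposing 5 gives net 54, which does exceed 53, so (e) meets the standard.
  The employer carries the last stage.
With every stage satisfied, the employer prevails on this issue.
Per-issue: Issue I → employer; Issue II → employer. The grievant must prevail on at least one issue; overall, the employer prevails.

employer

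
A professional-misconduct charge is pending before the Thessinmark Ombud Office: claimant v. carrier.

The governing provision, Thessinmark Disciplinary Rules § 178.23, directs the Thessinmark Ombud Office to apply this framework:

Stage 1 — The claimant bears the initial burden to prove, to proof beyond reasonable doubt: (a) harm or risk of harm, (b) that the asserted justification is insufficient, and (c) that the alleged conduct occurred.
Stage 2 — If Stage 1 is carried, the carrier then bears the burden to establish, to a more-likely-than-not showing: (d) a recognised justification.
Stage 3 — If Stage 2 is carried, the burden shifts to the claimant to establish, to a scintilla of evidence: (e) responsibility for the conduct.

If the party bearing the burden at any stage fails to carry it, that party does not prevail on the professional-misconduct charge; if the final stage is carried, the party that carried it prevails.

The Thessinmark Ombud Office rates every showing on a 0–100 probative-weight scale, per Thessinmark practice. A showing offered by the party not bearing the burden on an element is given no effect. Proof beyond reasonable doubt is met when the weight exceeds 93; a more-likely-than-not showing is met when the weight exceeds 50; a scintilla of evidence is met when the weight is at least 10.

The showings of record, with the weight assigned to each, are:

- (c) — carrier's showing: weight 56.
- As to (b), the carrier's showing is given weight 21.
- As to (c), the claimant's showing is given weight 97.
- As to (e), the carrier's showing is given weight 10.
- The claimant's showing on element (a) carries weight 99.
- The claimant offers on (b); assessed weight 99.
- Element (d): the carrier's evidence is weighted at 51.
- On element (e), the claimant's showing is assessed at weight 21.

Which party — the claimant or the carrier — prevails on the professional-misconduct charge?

claimant

Stage 1 (claimant, proof beyond reasonable doubt, weight exceeds 93): (a) 99 > 93 — meets; (b) 99 (carrier's 21 disregarded) > 93 — meets; (c) 97 (carrier's 56 disregarded) > 93 — meets.
  Stage 1 carried; the burden shifts to the carrier.
Stage 2 (carrier, a more-likely-than-not showing, weight exceeds 50): (d) 51 > 50 — meets.
  All elements met. The burden passes to the claimant.
Stage 3 (claimant, a scintilla of evidence, weight is at least 10): (e) 21 (carrier's 10 disregarded) ≥ 10 — meets.
  The claimant carries the last stage.
With every stage satisfied, the claimant prevails.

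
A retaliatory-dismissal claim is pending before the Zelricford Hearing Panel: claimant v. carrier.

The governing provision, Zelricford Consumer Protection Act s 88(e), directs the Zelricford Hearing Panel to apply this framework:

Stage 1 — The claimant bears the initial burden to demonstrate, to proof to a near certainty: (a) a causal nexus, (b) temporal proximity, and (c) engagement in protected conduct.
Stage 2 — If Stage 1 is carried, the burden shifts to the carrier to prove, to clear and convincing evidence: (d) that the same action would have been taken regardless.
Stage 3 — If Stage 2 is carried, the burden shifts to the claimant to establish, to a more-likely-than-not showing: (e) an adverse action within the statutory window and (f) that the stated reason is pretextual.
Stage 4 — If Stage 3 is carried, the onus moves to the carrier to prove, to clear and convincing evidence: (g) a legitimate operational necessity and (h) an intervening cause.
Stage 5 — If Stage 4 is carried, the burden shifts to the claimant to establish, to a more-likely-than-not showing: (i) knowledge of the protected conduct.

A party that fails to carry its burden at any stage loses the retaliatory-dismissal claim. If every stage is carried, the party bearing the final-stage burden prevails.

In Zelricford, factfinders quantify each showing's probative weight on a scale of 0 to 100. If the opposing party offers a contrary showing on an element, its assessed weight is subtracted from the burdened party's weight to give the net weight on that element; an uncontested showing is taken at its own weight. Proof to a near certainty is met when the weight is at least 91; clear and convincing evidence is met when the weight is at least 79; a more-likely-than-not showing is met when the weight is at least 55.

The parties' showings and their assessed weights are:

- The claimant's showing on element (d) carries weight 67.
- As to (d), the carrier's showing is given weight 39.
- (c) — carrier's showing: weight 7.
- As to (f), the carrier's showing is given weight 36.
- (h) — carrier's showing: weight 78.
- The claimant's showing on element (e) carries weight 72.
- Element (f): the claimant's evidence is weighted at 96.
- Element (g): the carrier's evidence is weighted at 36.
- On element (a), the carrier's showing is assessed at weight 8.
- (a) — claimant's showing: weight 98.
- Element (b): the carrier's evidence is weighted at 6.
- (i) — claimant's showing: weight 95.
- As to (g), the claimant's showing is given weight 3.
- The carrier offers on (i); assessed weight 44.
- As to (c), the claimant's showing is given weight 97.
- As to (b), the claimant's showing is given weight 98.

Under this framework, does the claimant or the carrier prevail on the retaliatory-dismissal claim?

carrier

Stage 1 — burden on claimant; standard: proof to a near certainty (weight is at least 91).
    (a): 98 − 8 = 90 < 91 [not met]
    (b): 98 − 6 = 92 ≥ 91 [met]
    (c): 97 − 7 = 90 < 91 [not met]
  Stage 1 not carried; the claimant fails its burden.
So the carrier prevails.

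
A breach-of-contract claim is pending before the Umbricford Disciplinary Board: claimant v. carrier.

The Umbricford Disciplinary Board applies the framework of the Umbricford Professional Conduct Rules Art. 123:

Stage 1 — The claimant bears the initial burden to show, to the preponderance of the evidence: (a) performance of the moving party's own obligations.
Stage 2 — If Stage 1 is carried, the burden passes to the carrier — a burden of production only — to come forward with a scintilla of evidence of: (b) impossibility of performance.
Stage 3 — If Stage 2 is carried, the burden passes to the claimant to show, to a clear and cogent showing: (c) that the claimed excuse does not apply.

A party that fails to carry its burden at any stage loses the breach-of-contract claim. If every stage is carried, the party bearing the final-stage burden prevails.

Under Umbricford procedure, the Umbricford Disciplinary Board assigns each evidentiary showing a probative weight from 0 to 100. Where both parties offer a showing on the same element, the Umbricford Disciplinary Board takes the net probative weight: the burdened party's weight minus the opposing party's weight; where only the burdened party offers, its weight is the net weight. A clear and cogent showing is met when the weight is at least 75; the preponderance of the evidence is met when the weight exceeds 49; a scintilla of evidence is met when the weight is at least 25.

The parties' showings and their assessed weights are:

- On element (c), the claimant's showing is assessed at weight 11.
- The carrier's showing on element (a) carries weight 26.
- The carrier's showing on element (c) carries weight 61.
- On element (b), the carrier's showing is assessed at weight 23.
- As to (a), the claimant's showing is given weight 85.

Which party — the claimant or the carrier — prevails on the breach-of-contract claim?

claimant

Stage 1 — burden on claimant; standard: the preponderance of the evidence (weight exceeds 49).
    (a): 85 − 26 = 59 > 49 [met]
  All elements met. The burden passes to the carrier.
Stage 2 — burden on carrier; standard: a scintilla of evidence (weight is at least 25).
    (b): 23 < 25 [not met]
  Stage 2 not carried; the carrier fails its burden.
So the claimant prevails.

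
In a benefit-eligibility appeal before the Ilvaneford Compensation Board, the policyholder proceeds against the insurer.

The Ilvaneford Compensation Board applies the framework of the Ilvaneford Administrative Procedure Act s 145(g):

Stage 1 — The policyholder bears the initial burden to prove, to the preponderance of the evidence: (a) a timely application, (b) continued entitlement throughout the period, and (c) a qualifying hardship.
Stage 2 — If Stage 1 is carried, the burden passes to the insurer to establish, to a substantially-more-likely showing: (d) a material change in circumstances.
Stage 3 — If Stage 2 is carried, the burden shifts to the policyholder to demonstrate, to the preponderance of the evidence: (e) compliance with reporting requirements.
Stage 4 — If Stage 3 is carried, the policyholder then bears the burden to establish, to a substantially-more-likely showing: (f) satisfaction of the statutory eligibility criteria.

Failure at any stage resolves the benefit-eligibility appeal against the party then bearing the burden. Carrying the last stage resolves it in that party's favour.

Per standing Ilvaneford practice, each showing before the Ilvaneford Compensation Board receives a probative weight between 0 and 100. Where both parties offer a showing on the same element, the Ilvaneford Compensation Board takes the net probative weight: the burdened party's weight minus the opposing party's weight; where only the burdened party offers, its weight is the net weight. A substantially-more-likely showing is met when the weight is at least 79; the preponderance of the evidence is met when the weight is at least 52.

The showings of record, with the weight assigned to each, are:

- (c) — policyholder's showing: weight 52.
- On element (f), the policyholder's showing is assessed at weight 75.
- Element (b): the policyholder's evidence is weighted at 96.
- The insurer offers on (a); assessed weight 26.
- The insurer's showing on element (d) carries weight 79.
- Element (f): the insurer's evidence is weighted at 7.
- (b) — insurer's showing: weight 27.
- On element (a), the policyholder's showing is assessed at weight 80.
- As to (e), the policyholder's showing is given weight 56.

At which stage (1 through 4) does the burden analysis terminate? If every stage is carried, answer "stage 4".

stage 4

At Stage 1 the policyholder must meet the preponderance of the evidence (weight is at least 52): on (a) the weight is 80 less the opposing 26 gives net 54, ≥ 52, so (a) meets the standard; on (b) the weight is 96 less the opposing 27 gives net 69, ≥ 52, so (b) meets the standard; on (c) the weight is 52, which does reach 52, so (c) meets the standard.
  Stage 1 carried; the burden shifts to the insurer.
At Stage 2 the insurer must meet a substantially-more-likely showing (weight is at least 79): on (d) the weight is 79, which does reach 79, so (d) meets the standard.
  Stage 2 carried; the burden shifts to the policyholder.
At Stage 3 the policyholder must meet the preponderance of the evidence (weight is at least 52): on (e) the weight is 56, ≥ 52, so (e) meets the standard.
  Stage 3 carried; the burden remains with the policyholder.
At Stage 4 the policyholder must meet a substantially-more-likely showing (weight is at least 79): on (f) the weight is 75 less the opposing 7 gives net 68, < 79, so (f) does not meet the standard.
  Not every element is met, so the policyholder fails to carry Stage 4.
The analysis ends at Stage 4; the insurer prevails.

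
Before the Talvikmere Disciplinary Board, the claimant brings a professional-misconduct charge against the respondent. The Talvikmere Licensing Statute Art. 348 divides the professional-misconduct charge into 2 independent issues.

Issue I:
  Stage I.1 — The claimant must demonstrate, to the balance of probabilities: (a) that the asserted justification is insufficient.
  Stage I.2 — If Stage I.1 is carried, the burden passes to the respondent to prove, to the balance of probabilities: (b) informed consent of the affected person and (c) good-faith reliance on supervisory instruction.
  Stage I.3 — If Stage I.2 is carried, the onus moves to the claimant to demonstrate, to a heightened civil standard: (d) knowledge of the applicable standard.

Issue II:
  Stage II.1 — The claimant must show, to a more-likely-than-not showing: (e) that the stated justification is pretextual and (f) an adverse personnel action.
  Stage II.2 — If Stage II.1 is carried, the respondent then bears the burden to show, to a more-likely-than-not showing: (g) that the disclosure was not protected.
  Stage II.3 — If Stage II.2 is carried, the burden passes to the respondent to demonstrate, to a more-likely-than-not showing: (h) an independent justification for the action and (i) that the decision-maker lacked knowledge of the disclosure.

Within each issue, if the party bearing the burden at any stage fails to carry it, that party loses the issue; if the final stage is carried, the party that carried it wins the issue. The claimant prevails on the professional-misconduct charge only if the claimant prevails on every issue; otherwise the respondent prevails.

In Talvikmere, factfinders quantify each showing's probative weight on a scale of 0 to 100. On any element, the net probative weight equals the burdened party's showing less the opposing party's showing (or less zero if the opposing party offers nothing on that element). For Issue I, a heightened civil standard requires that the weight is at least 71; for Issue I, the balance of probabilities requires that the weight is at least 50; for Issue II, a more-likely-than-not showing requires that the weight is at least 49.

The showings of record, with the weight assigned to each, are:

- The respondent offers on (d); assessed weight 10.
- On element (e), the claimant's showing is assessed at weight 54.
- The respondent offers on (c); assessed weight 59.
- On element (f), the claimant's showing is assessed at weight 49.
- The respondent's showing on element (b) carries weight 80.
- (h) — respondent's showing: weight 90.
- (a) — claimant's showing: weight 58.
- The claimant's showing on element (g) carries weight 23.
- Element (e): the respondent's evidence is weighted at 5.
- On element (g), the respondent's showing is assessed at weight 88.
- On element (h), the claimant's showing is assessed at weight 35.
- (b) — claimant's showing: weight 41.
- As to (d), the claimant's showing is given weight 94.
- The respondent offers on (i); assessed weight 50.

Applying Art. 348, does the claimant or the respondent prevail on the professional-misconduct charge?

respondent

— Issue I —
Stage I.1 — burden on claimant; standard: the balance of probabilities (weight is at least 50).
    (a): 58 ≥ 50 [met]
  All elements met. The burden passes to the respondent.
Stage I.2 — burden on respondent; standard: the balance of probabilities (weight is at least 50).
    (b): 80 − 41 = 39 < 50 [not met]
    (c): 59 ≥ 50 [met]
  The respondent does not carry Stage I.2.
So the claimant prevails on this issue.
— Issue II —
Stage II.1 (claimant, a more-likely-than-not showing, weight is at least 49): (e) net 54−5=49 ≥ 49 — meets; (f) 49 ≥ 49 — meets.
  The claimant carries Stage II.1; the respondent now bears the burden.
Stage II.2 (respondent, a more-likely-than-not showing, weight is at least 49): (g) net 88−23=65 ≥ 49 — meets.
  Stage II.2 carried; the burden remains with the respondent.
Stage II.3 (respondent, a more-likely-than-not showing, weight is at least 49): (h) net 90−35=55 ≥ 49 — meets; (i) 50 ≥ 49 — meets.
  All elements met at the final stage.
With every stage satisfied, the respondent prevails on this issue.
Per-issue: Issue I → claimant; Issue II → respondent. The claimant must prevail on every issue; overall, the respondent prevails.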